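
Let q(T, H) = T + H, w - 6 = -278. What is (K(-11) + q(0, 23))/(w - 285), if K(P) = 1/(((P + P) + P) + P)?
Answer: -1011/24508 ≈ -0.041252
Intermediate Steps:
w = -272 (w = 6 - 278 = -272)
q(T, H) = H + T
K(P) = 1/(4*P) (K(P) = 1/((2*P + P) + P) = 1/(3*P + P) = 1/(4*P))
(K(-11) + q(0, 23))/(w - 285) = ((¼)/(-11) + (23 + 0))/(-272 - 285) = ((¼)*(-1/11) + 23)/(-557) = (-1/44 + 23)*(-1/557) = (1011/44)*(-1/557) = -1011/24508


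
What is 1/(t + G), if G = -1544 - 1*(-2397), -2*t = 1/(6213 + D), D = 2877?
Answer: 18180/15507539 ≈ 0.0011723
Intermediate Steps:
t = -1/18180 (t = -1/(2*(6213 + 2877)) = -1/2/9090 = -1/2*1/9090 = -1/18180 ≈ -5.5005e-5)
G = 853 (G = -1544 + 2397 = 853)
1/(t + G) = 1/(-1/18180 + 853) = 1/(15507539/18180) = 18180/15507539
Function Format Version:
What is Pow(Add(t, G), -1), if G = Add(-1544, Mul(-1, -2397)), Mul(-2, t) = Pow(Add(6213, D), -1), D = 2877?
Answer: Rational(18180, 15507539) ≈ 0.0011723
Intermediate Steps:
t = Rational(-1, 18180) (t = Mul(Rational(-1, 2), Pow(Add(6213, 2877), -1)) = Mul(Rational(-1, 2), Pow(9090, -1)) = Mul(Rational(-1, 2), Rational(1, 9090)) = Rational(-1, 18180) ≈ -5.5005e-5)
G = 853 (G = Add(-1544, 2397) = 853)
Pow(Add(t, G), -1) = Pow(Add(Rational(-1, 18180), 853), -1) = Pow(Rational(15507539, 18180), -1) = Rational(18180, 15507539)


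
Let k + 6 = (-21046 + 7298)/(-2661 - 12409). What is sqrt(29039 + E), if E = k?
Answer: sqrt(1648435936015)/7535 ≈ 170.39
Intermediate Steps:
k = -38336/7535 (k = -6 + (-21046 + 7298)/(-2661 - 12409) = -6 - 13748/(-15070) = -6 - 13748*(-1/15070) = -6 + 6874/7535 = -38336/7535 ≈ -5.0877)
E = -38336/7535 ≈ -5.0877
sqrt(29039 + E) = sqrt(29039 - 38336/7535) = sqrt(218770529/7535) = sqrt(1648435936015)/7535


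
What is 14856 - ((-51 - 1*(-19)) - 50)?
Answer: 14938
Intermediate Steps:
14856 - ((-51 - 1*(-19)) - 50) = 14856 - ((-51 + 19) - 50) = 14856 - (-32 - 50) = 14856 - (-82) = 14856 - 1*(-82) = 14856 + 82 = 14938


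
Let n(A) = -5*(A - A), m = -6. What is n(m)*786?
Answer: 0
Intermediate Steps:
n(A) = 0 (n(A) = -5*0 = 0)
n(m)*786 = 0*786 = 0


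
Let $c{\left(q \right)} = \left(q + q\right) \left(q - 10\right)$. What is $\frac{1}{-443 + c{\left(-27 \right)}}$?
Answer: $\frac{1}{1555} \approx 0.00064309$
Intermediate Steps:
$c{\left(q \right)} = 2 q \left(-10 + q\right)$
$\frac{1}{-443 + c{\left(-27 \right)}} = \frac{1}{-443 + 2 \left(-27\right) \left(-10 - 27\right)} = \frac{1}{-443 + 2 \left(-27\right) \left(-37\right)} = \frac{1}{-443 + 1998} = \frac{1}{1555}$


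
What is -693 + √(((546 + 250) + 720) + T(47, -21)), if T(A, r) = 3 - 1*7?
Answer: -693 + 6*√42 ≈ -654.12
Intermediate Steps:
T(A, r) = -4 (T(A, r) = 3 - 7 = -4)
-693 + √(((546 + 250) + 720) + T(47, -21)) = -693 + √(((546 + 250) + 720) - 4) = -693 + √((796 + 720) - 4) = -693 + √(1516 - 4) = -693 + √1512 = -693 + 6*√42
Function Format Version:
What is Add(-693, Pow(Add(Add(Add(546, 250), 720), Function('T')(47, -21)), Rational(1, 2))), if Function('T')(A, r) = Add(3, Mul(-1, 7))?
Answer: Add(-693, Mul(6, Pow(42, Rational(1, 2)))) ≈ -654.12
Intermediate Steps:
Function('T')(A, r) = -4 (Function('T')(A, r) = Add(3, -7) = -4)
Add(-693, Pow(Add(Add(Add(546, 250), 720), Function('T')(47, -21)), Rational(1, 2))) = Add(-693, Pow(Add(Add(Add(546, 250), 720), -4), Rational(1, 2))) = Add(-693, Pow(Add(Add(796, 720), -4), Rational(1, 2))) = Add(-693, Pow(Add(1516, -4), Rational(1, 2))) = Add(-693, Pow(1512, Rational(1, 2))) = Add(-693, Mul(6, Pow(42, Rational(1, 2))))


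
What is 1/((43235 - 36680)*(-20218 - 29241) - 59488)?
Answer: -1/324263233 ≈ -3.0839e-9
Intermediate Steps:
1/((43235 - 36680)*(-20218 - 29241) - 59488) = 1/(6555*(-49459) - 59488) = 1/(-324203745 - 59488) = 1/(-324263233) = -1/324263233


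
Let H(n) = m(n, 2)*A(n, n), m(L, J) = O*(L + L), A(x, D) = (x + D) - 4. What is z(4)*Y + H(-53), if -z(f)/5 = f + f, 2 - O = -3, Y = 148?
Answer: 52380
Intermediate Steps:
O = 5 (O = 2 - 1*(-3) = 2 + 3 = 5)
A(x, D) = -4 + D + x (A(x, D) = (D + x) - 4 = -4 + D + x)
z(f) = -10*f (z(f) = -5*(f + f) = -10*f)
m(L, J) = 10*L (m(L, J) = 5*(L + L) = 5*(2*L) = 10*L)
H(n) = 10*n*(-4 + 2*n) (H(n) = (10*n)*(-4 + n + n) = (10*n)*(-4 + 2*n) = 10*n*(-4 + 2*n))
z(4)*Y + H(-53) = -10*4*148 + 20*(-53)*(-2 - 53) = -40*148 + 20*(-53)*(-55) = -5920 + 58300 = 52380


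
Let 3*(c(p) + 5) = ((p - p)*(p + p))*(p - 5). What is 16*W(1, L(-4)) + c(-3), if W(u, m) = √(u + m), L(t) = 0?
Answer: 11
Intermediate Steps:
W(u, m) = √(m + u)
c(p) = -5 (c(p) = -5 + (((p - p)*(p + p))*(p - 5))/3 = -5 + ((0*(2*p))*(-5 + p))/3 = -5 + (0*(-5 + p))/3 = -5 + (⅓)*0 = -5 + 0 = -5)
16*W(1, L(-4)) + c(-3) = 16*√(0 + 1) - 5 = 16*√1 - 5 = 16*1 - 5 = 16 - 5 = 11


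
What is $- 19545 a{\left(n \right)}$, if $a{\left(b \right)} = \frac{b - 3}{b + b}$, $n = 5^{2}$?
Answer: $- \frac{42999}{5} \approx -8599.8$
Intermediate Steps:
$n = 25$
$a{\left(b \right)} = \frac{-3 + b}{2 b}$
$- 19545 a{\left(n \right)} = - 19545 \frac{-3 + 25}{2 \cdot 25} = - 19545 \cdot \frac{1}{2} \cdot \frac{1}{25} \cdot 22 = \left(-19545\right) \frac{11}{25} = - \frac{42999}{5}$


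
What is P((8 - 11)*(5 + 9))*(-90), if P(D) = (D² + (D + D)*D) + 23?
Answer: -478350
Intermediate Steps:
P(D) = 23 + 3*D² (P(D) = (D² + (2*D)*D) + 23 = (D² + 2*D²) + 23 = 3*D² + 23 = 23 + 3*D²)
P((8 - 11)*(5 + 9))*(-90) = (23 + 3*((8 - 11)*(5 + 9))²)*(-90) = (23 + 3*(-3*14)²)*(-90) = (23 + 3*(-42)²)*(-90) = (23 + 3*1764)*(-90) = (23 + 5292)*(-90) = 5315*(-90) = -478350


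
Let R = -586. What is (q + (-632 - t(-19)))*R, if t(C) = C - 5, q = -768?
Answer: 806336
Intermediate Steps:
t(C) = -5 + C
(q + (-632 - t(-19)))*R = (-768 + (-632 - (-5 - 19)))*(-586) = (-768 + (-632 - 1*(-24)))*(-586) = (-768 + (-632 + 24))*(-586) = (-768 - 608)*(-586) = -1376*(-586) = 806336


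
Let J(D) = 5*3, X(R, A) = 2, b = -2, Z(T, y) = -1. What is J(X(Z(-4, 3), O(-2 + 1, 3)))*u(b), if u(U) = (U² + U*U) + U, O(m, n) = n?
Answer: 90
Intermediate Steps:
J(D) = 15
u(U) = U + 2*U² (u(U) = (U² + U²) + U = 2*U² + U = U + 2*U²)
J(X(Z(-4, 3), O(-2 + 1, 3)))*u(b) = 15*(-2*(1 + 2*(-2))) = 15*(-2*(1 - 4)) = 15*(-2*(-3)) = 15*6 = 90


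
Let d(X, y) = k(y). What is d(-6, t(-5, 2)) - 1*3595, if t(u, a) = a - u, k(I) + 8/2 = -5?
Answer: -3604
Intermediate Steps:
k(I) = -9 (k(I) = -4 - 5 = -9)
d(X, y) = -9
d(-6, t(-5, 2)) - 1*3595 = -9 - 1*3595 = -9 - 3595 = -3604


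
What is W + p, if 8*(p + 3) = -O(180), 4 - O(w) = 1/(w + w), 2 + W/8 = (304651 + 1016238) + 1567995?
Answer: 66559831201/2880 ≈ 2.3111e+7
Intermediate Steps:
W = 23111056 (W = -16 + 8*((304651 + 1016238) + 1567995) = -16 + 8*(1320889 + 1567995) = -16 + 8*2888884 = -16 + 23111072 = 23111056)
O(w) = 4 - 1/(2*w) (O(w) = 4 - 1/(w + w) = 4 - 1/(2*w))
p = -10079/2880 (p = -3 + (-(4 - ½/180))/8 = -3 + (-(4 - ½*1/180))/8 = -3 + (-(4 - 1/360))/8 = -3 + (-1*1439/360)/8 = -3 + (⅛)*(-1439/360) = -3 - 1439/2880 = -10079/2880 ≈ -3.4997)
W + p = 23111056 - 10079/2880 = 66559831201/2880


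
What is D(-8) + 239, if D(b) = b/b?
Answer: 240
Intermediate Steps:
D(b) = 1
D(-8) + 239 = 1 + 239 = 240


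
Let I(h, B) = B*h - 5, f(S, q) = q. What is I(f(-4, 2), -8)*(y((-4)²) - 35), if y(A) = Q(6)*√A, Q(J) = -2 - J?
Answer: 1407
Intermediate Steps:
I(h, B) = -5 + B*h
y(A) = -8*√A (y(A) = (-2 - 1*6)*√A = (-2 - 6)*√A = -8*√A)
I(f(-4, 2), -8)*(y((-4)²) - 35) = (-5 - 8*2)*(-8*√((-4)²) - 35) = (-5 - 16)*(-8*√16 - 35) = -21*(-8*4 - 35) = -21*(-32 - 35) = -21*(-67) = 1407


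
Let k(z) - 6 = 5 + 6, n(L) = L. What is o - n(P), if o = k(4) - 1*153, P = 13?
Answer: -149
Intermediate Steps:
k(z) = 17 (k(z) = 6 + (5 + 6) = 6 + 11 = 17)
o = -136 (o = 17 - 1*153 = 17 - 153 = -136)
o - n(P) = -136 - 1*13 = -136 - 13 = -149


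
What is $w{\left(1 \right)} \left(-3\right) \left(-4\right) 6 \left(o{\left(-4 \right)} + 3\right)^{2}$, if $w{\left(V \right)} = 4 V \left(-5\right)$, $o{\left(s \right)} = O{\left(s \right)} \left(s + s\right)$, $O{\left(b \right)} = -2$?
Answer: $-519840$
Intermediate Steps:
$o{\left(s \right)} = - 4 s$ ($o{\left(s \right)} = - 2 \left(s + s\right) = - 2 \cdot 2 s = - 4 s$)
$w{\left(V \right)} = - 20 V$
$w{\left(1 \right)} \left(-3\right) \left(-4\right) 6 \left(o{\left(-4 \right)} + 3\right)^{2} = \left(-20\right) 1 \left(-3\right) \left(-4\right) 6 \left(\left(-4\right) \left(-4\right) + 3\right)^{2} = - 20 \cdot 12 \cdot 6 \left(16 + 3\right)^{2} = \left(-20\right) 72 \cdot 19^{2} = \left(-1440\right) 361 = -519840$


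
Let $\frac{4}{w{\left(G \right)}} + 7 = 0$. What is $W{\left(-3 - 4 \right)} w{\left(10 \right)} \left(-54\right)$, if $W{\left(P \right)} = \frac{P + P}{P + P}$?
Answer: $\frac{216}{7} \approx 30.857$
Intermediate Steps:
$W{\left(P \right)} = 1$ ($W{\left(P \right)} = \frac{2 P}{2 P} = 2 P \frac{1}{2 P} = 1$)
$w{\left(G \right)} = - \frac{4}{7}$ ($w{\left(G \right)} = \frac{4}{-7 + 0} = \frac{4}{-7} = 4 \left(- \frac{1}{7}\right) = - \frac{4}{7}$)
$W{\left(-3 - 4 \right)} w{\left(10 \right)} \left(-54\right) = 1 \left(- \frac{4}{7}\right) \left(-54\right) = \left(- \frac{4}{7}\right) \left(-54\right) = \frac{216}{7}$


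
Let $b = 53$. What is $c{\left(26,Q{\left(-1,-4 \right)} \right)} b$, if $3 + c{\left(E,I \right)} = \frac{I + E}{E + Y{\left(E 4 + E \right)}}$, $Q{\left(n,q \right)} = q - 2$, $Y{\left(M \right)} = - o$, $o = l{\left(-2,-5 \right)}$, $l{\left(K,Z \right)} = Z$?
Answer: $- \frac{3869}{31} \approx -124.81$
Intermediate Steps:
$o = -5$
$Y{\left(M \right)} = 5$ ($Y{\left(M \right)} = \left(-1\right) \left(-5\right) = 5$)
$Q{\left(n,q \right)} = -2 + q$
$c{\left(E,I \right)} = -3 + \frac{E + I}{5 + E}$ ($c{\left(E,I \right)} = -3 + \frac{I + E}{E + 5} = -3 + \frac{E + I}{5 + E}$)
$c{\left(26,Q{\left(-1,-4 \right)} \right)} b = \frac{-15 - 6 - 52}{5 + 26} \cdot 53 = \frac{-15 - 6 - 52}{31} \cdot 53 = \frac{1}{31} \left(-73\right) 53 = \left(- \frac{73}{31}\right) 53 = - \frac{3869}{31}$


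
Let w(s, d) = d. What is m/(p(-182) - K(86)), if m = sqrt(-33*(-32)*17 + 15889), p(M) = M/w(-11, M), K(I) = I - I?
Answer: sqrt(33841) ≈ 183.96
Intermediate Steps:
K(I) = 0
p(M) = 1 (p(M) = M/M = 1)
m = sqrt(33841) (m = sqrt(1056*17 + 15889) = sqrt(17952 + 15889) = sqrt(33841) ≈ 183.96)
m/(p(-182) - K(86)) = sqrt(33841)/(1 - 1*0) = sqrt(33841)/(1 + 0) = sqrt(33841)/1 = sqrt(33841)*1 = sqrt(33841)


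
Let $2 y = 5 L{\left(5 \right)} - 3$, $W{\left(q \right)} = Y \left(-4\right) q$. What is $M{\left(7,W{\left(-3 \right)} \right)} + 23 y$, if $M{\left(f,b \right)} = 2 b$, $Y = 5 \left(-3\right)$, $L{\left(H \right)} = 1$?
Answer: $-337$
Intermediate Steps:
$Y = -15$
$W{\left(q \right)} = 60 q$ ($W{\left(q \right)} = \left(-15\right) \left(-4\right) q = 60 q$)
$y = 1$ ($y = \frac{5 \cdot 1 - 3}{2} = \frac{5 - 3}{2} = \frac{1}{2} \cdot 2 = 1$)
$M{\left(7,W{\left(-3 \right)} \right)} + 23 y = 2 \cdot 60 \left(-3\right) + 23 \cdot 1 = 2 \left(-180\right) + 23 = -360 + 23 = -337$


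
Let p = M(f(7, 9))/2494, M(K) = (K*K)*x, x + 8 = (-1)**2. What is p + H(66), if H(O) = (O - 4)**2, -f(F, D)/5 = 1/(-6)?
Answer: 345129521/89784 ≈ 3844.0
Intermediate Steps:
f(F, D) = 5/6 (f(F, D) = -5/(-6) = -5*(-1/6) = 5/6)
H(O) = (-4 + O)**2
x = -7 (x = -8 + (-1)**2 = -8 + 1 = -7)
M(K) = -7*K**2 (M(K) = (K*K)*(-7) = K**2*(-7) = -7*K**2)
p = -175/89784 (p = -7*(5/6)**2/2494 = -7*25/36*(1/2494) = -175/36*1/2494 = -175/89784 ≈ -0.0019491)
p + H(66) = -175/89784 + (-4 + 66)**2 = -175/89784 + 62**2 = -175/89784 + 3844 = 345129521/89784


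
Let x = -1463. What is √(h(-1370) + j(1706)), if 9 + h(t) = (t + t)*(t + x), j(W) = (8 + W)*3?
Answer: √7767553 ≈ 2787.0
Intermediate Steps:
j(W) = 24 + 3*W
h(t) = -9 + 2*t*(-1463 + t) (h(t) = -9 + (t + t)*(t - 1463) = -9 + (2*t)*(-1463 + t) = -9 + 2*t*(-1463 + t))
√(h(-1370) + j(1706)) = √((-9 - 2926*(-1370) + 2*(-1370)²) + (24 + 3*1706)) = √((-9 + 4008620 + 2*1876900) + (24 + 5118)) = √((-9 + 4008620 + 3753800) + 5142) = √(7762411 + 5142) = √7767553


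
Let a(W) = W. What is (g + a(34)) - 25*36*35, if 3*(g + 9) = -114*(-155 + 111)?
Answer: -29803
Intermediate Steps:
g = 1663 (g = -9 + (-114*(-155 + 111))/3 = -9 + (-114*(-44))/3 = -9 + (1/3)*5016 = -9 + 1672 = 1663)
(g + a(34)) - 25*36*35 = (1663 + 34) - 25*36*35 = 1697 - 900*35 = 1697 - 31500 = -29803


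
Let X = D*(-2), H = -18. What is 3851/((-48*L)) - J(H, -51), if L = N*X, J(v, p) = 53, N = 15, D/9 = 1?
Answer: -683029/12960 ≈ -52.703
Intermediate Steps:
D = 9 (D = 9*1 = 9)
X = -18 (X = 9*(-2) = -18)
L = -270 (L = 15*(-18) = -270)
3851/((-48*L)) - J(H, -51) = 3851/((-48*(-270))) - 1*53 = 3851/12960 - 53 = -683029/12960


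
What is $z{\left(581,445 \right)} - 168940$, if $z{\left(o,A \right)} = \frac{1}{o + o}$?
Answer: $- \frac{196308279}{1162} \approx -1.6894 \cdot 10^{5}$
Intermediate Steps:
$z{\left(o,A \right)} = \frac{1}{2 o}$
$z{\left(581,445 \right)} - 168940 = \frac{1}{2 \cdot 581} - 168940 = \frac{1}{2} \cdot \frac{1}{581} - 168940 = \frac{1}{1162} - 168940 = - \frac{196308279}{1162}$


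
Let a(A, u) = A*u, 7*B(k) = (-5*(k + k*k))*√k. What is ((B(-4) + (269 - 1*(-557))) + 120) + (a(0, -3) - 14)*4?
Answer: 890 - 120*I/7 ≈ 890.0 - 17.143*I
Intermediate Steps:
B(k) = √k*(-5*k - 5*k²)/7 (B(k) = ((-5*(k + k*k))*√k)/7 = ((-5*(k + k²))*√k)/7 = ((-5*k - 5*k²)*√k)/7 = (√k*(-5*k - 5*k²))/7 = √k*(-5*k - 5*k²)/7)
((B(-4) + (269 - 1*(-557))) + 120) + (a(0, -3) - 14)*4 = ((5*(-4)^(3/2)*(-1 - 1*(-4))/7 + (269 - 1*(-557))) + 120) + (0*(-3) - 14)*4 = ((5*(-8*I)*(-1 + 4)/7 + (269 + 557)) + 120) + (0 - 14)*4 = (((5/7)*(-8*I)*3 + 826) + 120) - 14*4 = ((-120*I/7 + 826) + 120) - 56 = ((826 - 120*I/7) + 120) - 56 = (946 - 120*I/7) - 56 = 890 - 120*I/7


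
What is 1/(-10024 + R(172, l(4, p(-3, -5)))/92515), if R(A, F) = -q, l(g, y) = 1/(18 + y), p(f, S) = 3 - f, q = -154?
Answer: -92515/927370206 ≈ -9.9761e-5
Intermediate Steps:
R(A, F) = 154 (R(A, F) = -1*(-154) = 154)
1/(-10024 + R(172, l(4, p(-3, -5)))/92515) = 1/(-10024 + 154/92515) = 1/(-927370206/92515) = -92515/927370206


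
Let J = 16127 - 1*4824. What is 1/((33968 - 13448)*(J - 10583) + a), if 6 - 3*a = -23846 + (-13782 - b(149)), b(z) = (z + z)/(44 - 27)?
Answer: 51/754134476 ≈ 6.7627e-8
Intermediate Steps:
J = 11303 (J = 16127 - 4824 = 11303)
b(z) = 2*z/17 (b(z) = (2*z)/17 = (2*z)*(1/17) = 2*z/17)
a = 640076/51 (a = 2 - (-23846 + (-13782 - 2*149/17))/3 = 2 - (-23846 + (-13782 - 1*298/17))/3 = 2 - (-23846 + (-13782 - 298/17))/3 = 2 - (-23846 - 234592/17)/3 = 2 - ⅓*(-639974/17) = 2 + 639974/51 = 640076/51 ≈ 12551.)
1/((33968 - 13448)*(J - 10583) + a) = 1/((33968 - 13448)*(11303 - 10583) + 640076/51) = 1/(20520*720 + 640076/51) = 1/(14774400 + 640076/51) = 1/(754134476/51) = 51/754134476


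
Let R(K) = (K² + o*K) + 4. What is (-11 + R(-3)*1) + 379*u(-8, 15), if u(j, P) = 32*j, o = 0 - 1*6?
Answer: -97004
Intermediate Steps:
o = -6 (o = 0 - 6 = -6)
R(K) = 4 + K² - 6*K (R(K) = (K² - 6*K) + 4 = 4 + K² - 6*K)
(-11 + R(-3)*1) + 379*u(-8, 15) = (-11 + (4 + (-3)² - 6*(-3))*1) + 379*(32*(-8)) = (-11 + (4 + 9 + 18)*1) + 379*(-256) = (-11 + 31*1) - 97024 = (-11 + 31) - 97024 = 20 - 97024 = -97004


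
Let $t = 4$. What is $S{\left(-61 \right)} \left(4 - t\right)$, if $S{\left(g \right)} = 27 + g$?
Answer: $0$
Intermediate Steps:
$S{\left(-61 \right)} \left(4 - t\right) = \left(27 - 61\right) \left(4 - 4\right) = - 34 \left(4 - 4\right) = \left(-34\right) 0 = 0$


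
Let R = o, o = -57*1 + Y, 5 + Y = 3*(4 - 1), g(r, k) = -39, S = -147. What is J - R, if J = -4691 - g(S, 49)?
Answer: -4599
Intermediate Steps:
Y = 4 (Y = -5 + 3*(4 - 1) = -5 + 3*3 = -5 + 9 = 4)
J = -4652 (J = -4691 - 1*(-39) = -4691 + 39 = -4652)
o = -53 (o = -57*1 + 4 = -57 + 4 = -53)
R = -53
J - R = -4652 - 1*(-53) = -4652 + 53 = -4599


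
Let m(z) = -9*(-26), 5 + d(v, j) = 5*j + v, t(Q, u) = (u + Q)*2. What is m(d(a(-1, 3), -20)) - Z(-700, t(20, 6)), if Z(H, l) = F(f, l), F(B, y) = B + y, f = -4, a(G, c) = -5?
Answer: 186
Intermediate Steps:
t(Q, u) = 2*Q + 2*u (t(Q, u) = (Q + u)*2 = 2*Q + 2*u)
d(v, j) = -5 + v + 5*j (d(v, j) = -5 + (5*j + v) = -5 + (v + 5*j) = -5 + v + 5*j)
m(z) = 234
Z(H, l) = -4 + l
m(d(a(-1, 3), -20)) - Z(-700, t(20, 6)) = 234 - (-4 + (2*20 + 2*6)) = 234 - (-4 + (40 + 12)) = 234 - (-4 + 52) = 234 - 1*48 = 234 - 48 = 186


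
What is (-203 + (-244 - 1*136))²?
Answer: 339889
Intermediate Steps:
(-203 + (-244 - 1*136))² = (-203 + (-244 - 136))² = (-203 - 380)² = (-583)² = 339889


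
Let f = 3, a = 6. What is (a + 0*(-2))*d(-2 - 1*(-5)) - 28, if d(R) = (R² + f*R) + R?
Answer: 98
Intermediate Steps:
d(R) = R² + 4*R (d(R) = (R² + 3*R) + R = R² + 4*R)
(a + 0*(-2))*d(-2 - 1*(-5)) - 28 = (6 + 0*(-2))*((-2 - 1*(-5))*(4 + (-2 - 1*(-5)))) - 28 = (6 + 0)*((-2 + 5)*(4 + (-2 + 5))) - 28 = 6*(3*(4 + 3)) - 28 = 6*(3*7) - 28 = 6*21 - 28 = 126 - 28 = 98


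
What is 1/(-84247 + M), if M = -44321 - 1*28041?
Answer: -1/156609 ≈ -6.3853e-6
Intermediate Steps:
M = -72362 (M = -44321 - 28041 = -72362)
1/(-84247 + M) = 1/(-84247 - 72362) = 1/(-156609) = -1/156609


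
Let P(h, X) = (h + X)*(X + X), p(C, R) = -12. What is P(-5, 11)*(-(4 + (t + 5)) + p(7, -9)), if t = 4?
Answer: -3300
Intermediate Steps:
P(h, X) = 2*X*(X + h) (P(h, X) = (X + h)*(2*X) = 2*X*(X + h))
P(-5, 11)*(-(4 + (t + 5)) + p(7, -9)) = (2*11*(11 - 5))*(-(4 + (4 + 5)) - 12) = (2*11*6)*(-(4 + 9) - 12) = 132*(-1*13 - 12) = 132*(-13 - 12) = 132*(-25) = -3300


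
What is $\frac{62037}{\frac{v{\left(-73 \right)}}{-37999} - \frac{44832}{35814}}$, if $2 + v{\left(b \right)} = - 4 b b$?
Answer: $- \frac{14070986115147}{156681386} \approx -89806.0$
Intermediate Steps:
$v{\left(b \right)} = -2 - 4 b^{2}$ ($v{\left(b \right)} = -2 - 4 b b = -2 - 4 b^{2}$)
$\frac{62037}{\frac{v{\left(-73 \right)}}{-37999} - \frac{44832}{35814}} = \frac{62037}{\frac{-2 - 4 \left(-73\right)^{2}}{-37999} - \frac{44832}{35814}} = \frac{62037}{\left(-2 - 21316\right) \left(- \frac{1}{37999}\right) - \frac{7472}{5969}} = \frac{62037}{\left(-21318\right) \left(- \frac{1}{37999}\right) - \frac{7472}{5969}} = \frac{62037}{\frac{21318}{37999} - \frac{7472}{5969}} = \frac{62037}{- \frac{156681386}{226816031}} = 62037 \left(- \frac{226816031}{156681386}\right) = - \frac{14070986115147}{156681386}$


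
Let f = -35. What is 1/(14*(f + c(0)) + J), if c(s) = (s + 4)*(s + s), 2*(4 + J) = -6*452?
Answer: -1/1850 ≈ -0.00054054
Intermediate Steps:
J = -1360 (J = -4 + (-6*452)/2 = -4 + (½)*(-2712) = -4 - 1356 = -1360)
c(s) = 2*s*(4 + s) (c(s) = (4 + s)*(2*s) = 2*s*(4 + s))
1/(14*(f + c(0)) + J) = 1/(14*(-35 + 2*0*(4 + 0)) - 1360) = 1/(14*(-35 + 2*0*4) - 1360) = 1/(14*(-35 + 0) - 1360) = 1/(14*(-35) - 1360) = 1/(-490 - 1360) = 1/(-1850) = -1/1850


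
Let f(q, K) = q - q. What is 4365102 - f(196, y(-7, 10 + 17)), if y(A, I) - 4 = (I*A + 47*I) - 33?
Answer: 4365102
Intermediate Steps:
y(A, I) = -29 + 47*I + A*I (y(A, I) = 4 + ((I*A + 47*I) - 33) = 4 + ((A*I + 47*I) - 33) = 4 + ((47*I + A*I) - 33) = 4 + (-33 + 47*I + A*I) = -29 + 47*I + A*I)
f(q, K) = 0
4365102 - f(196, y(-7, 10 + 17)) = 4365102 - 1*0 = 4365102 + 0 = 4365102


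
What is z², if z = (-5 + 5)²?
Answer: 0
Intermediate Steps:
z = 0 (z = 0² = 0)
z² = 0² = 0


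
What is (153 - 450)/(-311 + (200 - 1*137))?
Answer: 297/248 ≈ 1.1976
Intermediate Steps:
(153 - 450)/(-311 + (200 - 1*137)) = -297/(-311 + (200 - 137)) = -297/(-311 + 63) = -297/(-248) = -297*(-1/248) = 297/248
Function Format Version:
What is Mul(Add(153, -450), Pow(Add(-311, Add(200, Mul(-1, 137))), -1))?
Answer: Rational(297, 248) ≈ 1.1976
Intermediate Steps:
Mul(Add(153, -450), Pow(Add(-311, Add(200, Mul(-1, 137))), -1)) = Mul(-297, Pow(Add(-311, Add(200, -137)), -1)) = Mul(-297, Pow(Add(-311, 63), -1)) = Mul(-297, Pow(-248, -1)) = Mul(-297, Rational(-1, 248)) = Rational(297, 248)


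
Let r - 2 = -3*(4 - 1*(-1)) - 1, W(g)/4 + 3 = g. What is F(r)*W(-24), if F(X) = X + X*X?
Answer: -19656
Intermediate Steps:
W(g) = -12 + 4*g
r = -14 (r = 2 + (-3*(4 - 1*(-1)) - 1) = 2 + (-3*(4 + 1) - 1) = 2 + (-3*5 - 1) = 2 + (-15 - 1) = 2 - 16 = -14)
F(X) = X + X²
F(r)*W(-24) = (-14*(1 - 14))*(-12 + 4*(-24)) = (-14*(-13))*(-12 - 96) = 182*(-108) = -19656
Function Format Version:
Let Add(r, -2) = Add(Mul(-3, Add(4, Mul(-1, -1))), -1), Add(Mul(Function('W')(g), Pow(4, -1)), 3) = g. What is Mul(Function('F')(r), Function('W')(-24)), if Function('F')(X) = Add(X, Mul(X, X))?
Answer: -19656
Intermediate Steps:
Function('W')(g) = Add(-12, Mul(4, g))
r = -14 (r = Add(2, Add(Mul(-3, Add(4, Mul(-1, -1))), -1)) = Add(2, Add(Mul(-3, Add(4, 1)), -1)) = Add(2, Add(Mul(-3, 5), -1)) = Add(2, Add(-15, -1)) = Add(2, -16) = -14)
Function('F')(X) = Add(X, Pow(X, 2))
Mul(Function('F')(r), Function('W')(-24)) = Mul(Mul(-14, Add(1, -14)), Add(-12, Mul(4, -24))) = Mul(Mul(-14, -13), Add(-12, -96)) = Mul(182, -108) = -19656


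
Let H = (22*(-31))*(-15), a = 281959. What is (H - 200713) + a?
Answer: 91476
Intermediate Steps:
H = 10230 (H = -682*(-15) = 10230)
(H - 200713) + a = (10230 - 200713) + 281959 = -190483 + 281959 = 91476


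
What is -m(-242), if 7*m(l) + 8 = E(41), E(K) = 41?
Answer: -33/7 ≈ -4.7143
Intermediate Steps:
m(l) = 33/7 (m(l) = -8/7 + (⅐)*41 = -8/7 + 41/7 = 33/7)
-m(-242) = -1*33/7 = -33/7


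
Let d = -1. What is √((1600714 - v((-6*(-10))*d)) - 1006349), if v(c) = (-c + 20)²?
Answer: √587965 ≈ 766.79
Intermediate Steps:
v(c) = (20 - c)²
√((1600714 - v((-6*(-10))*d)) - 1006349) = √((1600714 - (-20 - 6*(-10)*(-1))²) - 1006349) = √((1600714 - (-20 + 60*(-1))²) - 1006349) = √((1600714 - (-20 - 60)²) - 1006349) = √((1600714 - 1*(-80)²) - 1006349) = √((1600714 - 1*6400) - 1006349) = √((1600714 - 6400) - 1006349) = √(1594314 - 1006349) = √587965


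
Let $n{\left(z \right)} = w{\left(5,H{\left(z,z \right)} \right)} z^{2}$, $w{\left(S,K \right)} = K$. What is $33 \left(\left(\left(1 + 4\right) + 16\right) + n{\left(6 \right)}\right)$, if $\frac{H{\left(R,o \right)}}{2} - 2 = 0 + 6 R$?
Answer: $90981$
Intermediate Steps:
$H{\left(R,o \right)} = 4 + 12 R$ ($H{\left(R,o \right)} = 4 + 2 \left(0 + 6 R\right) = 4 + 2 \cdot 6 R = 4 + 12 R$)
$n{\left(z \right)} = z^{2} \left(4 + 12 z\right)$ ($n{\left(z \right)} = \left(4 + 12 z\right) z^{2} = z^{2} \left(4 + 12 z\right)$)
$33 \left(\left(\left(1 + 4\right) + 16\right) + n{\left(6 \right)}\right) = 33 \left(\left(\left(1 + 4\right) + 16\right) + 6^{2} \left(4 + 12 \cdot 6\right)\right) = 33 \left(\left(5 + 16\right) + 36 \left(4 + 72\right)\right) = 33 \left(21 + 36 \cdot 76\right) = 33 \left(21 + 2736\right) = 33 \cdot 2757 = 90981$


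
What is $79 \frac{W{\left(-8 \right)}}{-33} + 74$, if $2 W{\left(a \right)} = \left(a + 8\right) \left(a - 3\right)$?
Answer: $74$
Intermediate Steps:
$W{\left(a \right)} = \frac{\left(-3 + a\right) \left(8 + a\right)}{2}$ ($W{\left(a \right)} = \frac{\left(a + 8\right) \left(a - 3\right)}{2} = \frac{\left(8 + a\right) \left(-3 + a\right)}{2} = \frac{\left(-3 + a\right) \left(8 + a\right)}{2}$)
$79 \frac{W{\left(-8 \right)}}{-33} + 74 = 79 \frac{-12 + \frac{\left(-8\right)^{2}}{2} + \frac{5}{2} \left(-8\right)}{-33} + 74 = 79 \left(-12 + \frac{1}{2} \cdot 64 - 20\right) \left(- \frac{1}{33}\right) + 74 = 79 \left(-12 + 32 - 20\right) \left(- \frac{1}{33}\right) + 74 = 79 \cdot 0 \left(- \frac{1}{33}\right) + 74 = 79 \cdot 0 + 74 = 0 + 74 = 74$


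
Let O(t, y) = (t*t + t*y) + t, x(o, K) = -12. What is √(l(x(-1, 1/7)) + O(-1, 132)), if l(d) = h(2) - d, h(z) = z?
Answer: I*√118 ≈ 10.863*I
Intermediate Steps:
O(t, y) = t + t² + t*y (O(t, y) = (t² + t*y) + t = t + t² + t*y)
l(d) = 2 - d
√(l(x(-1, 1/7)) + O(-1, 132)) = √((2 - 1*(-12)) - (1 - 1 + 132)) = √((2 + 12) - 1*132) = √(14 - 132) = √(-118) = I*√118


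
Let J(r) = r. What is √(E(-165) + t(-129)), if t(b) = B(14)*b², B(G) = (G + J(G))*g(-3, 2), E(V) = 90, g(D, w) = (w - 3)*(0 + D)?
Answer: 3*√155326 ≈ 1182.3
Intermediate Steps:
g(D, w) = D*(-3 + w) (g(D, w) = (-3 + w)*D = D*(-3 + w))
B(G) = 6*G (B(G) = (G + G)*(-3*(-3 + 2)) = (2*G)*(-3*(-1)) = (2*G)*3 = 6*G)
t(b) = 84*b² (t(b) = (6*14)*b² = 84*b²)
√(E(-165) + t(-129)) = √(90 + 84*(-129)²) = √(90 + 84*16641) = √(90 + 1397844) = √1397934 = 3*√155326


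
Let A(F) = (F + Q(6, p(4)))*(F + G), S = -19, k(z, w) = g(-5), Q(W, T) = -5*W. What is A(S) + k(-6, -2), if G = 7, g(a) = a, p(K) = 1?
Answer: 583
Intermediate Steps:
k(z, w) = -5
A(F) = (-30 + F)*(7 + F) (A(F) = (F - 5*6)*(F + 7) = (F - 30)*(7 + F) = (-30 + F)*(7 + F))
A(S) + k(-6, -2) = (-210 + (-19)² - 23*(-19)) - 5 = (-210 + 361 + 437) - 5 = 588 - 5 = 583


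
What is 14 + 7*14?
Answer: 112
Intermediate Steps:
14 + 7*14 = 14 + 98 = 112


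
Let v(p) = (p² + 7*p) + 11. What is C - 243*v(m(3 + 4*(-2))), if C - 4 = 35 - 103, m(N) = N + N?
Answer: -10027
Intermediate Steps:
m(N) = 2*N
v(p) = 11 + p² + 7*p
C = -64 (C = 4 + (35 - 103) = 4 - 68 = -64)
C - 243*v(m(3 + 4*(-2))) = -64 - 243*(11 + (2*(3 + 4*(-2)))² + 7*(2*(3 + 4*(-2)))) = -64 - 243*(11 + (2*(3 - 8))² + 7*(2*(3 - 8))) = -64 - 243*(11 + (2*(-5))² + 7*(2*(-5))) = -64 - 243*(11 + (-10)² + 7*(-10)) = -64 - 243*(11 + 100 - 70) = -64 - 243*41 = -64 - 9963 = -10027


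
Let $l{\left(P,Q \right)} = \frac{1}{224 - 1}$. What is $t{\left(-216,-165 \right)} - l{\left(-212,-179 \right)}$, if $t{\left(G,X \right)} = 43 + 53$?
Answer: $\frac{21407}{223} \approx 95.995$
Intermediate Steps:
$t{\left(G,X \right)} = 96$
$l{\left(P,Q \right)} = \frac{1}{223}$
$t{\left(-216,-165 \right)} - l{\left(-212,-179 \right)} = 96 - \frac{1}{223} = \frac{21407}{223}$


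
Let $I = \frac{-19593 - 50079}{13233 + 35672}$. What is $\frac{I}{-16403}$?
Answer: $\frac{69672}{802188715} \approx 8.6852 \cdot 10^{-5}$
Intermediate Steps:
$I = - \frac{69672}{48905} \approx -1.4246$
$\frac{I}{-16403} = - \frac{69672}{48905 \left(-16403\right)} = \left(- \frac{69672}{48905}\right) \left(- \frac{1}{16403}\right) = \frac{69672}{802188715}$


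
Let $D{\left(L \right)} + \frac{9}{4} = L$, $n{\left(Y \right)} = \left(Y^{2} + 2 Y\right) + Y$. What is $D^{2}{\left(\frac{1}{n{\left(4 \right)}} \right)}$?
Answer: $\frac{961}{196} \approx 4.9031$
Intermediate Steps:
$n{\left(Y \right)} = Y^{2} + 3 Y$
$D{\left(L \right)} = - \frac{9}{4} + L$
$D^{2}{\left(\frac{1}{n{\left(4 \right)}} \right)} = \left(- \frac{9}{4} + \frac{1}{4 \left(3 + 4\right)}\right)^{2} = \left(- \frac{9}{4} + \frac{1}{4 \cdot 7}\right)^{2} = \left(- \frac{9}{4} + \frac{1}{28}\right)^{2} = \left(- \frac{31}{14}\right)^{2} = \frac{961}{196}$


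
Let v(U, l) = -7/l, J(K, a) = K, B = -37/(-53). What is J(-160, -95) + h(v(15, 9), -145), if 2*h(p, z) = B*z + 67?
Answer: -9387/53 ≈ -177.11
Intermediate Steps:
B = 37/53 (B = -37*(-1/53) = 37/53 ≈ 0.69811)
h(p, z) = 67/2 + 37*z/106 (h(p, z) = (37*z/53 + 67)/2 = (67 + 37*z/53)/2 = 67/2 + 37*z/106)
J(-160, -95) + h(v(15, 9), -145) = -160 + (67/2 + (37/106)*(-145)) = -160 + (67/2 - 5365/106) = -160 - 907/53 = -9387/53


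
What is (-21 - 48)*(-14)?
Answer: 966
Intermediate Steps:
(-21 - 48)*(-14) = -69*(-14) = 966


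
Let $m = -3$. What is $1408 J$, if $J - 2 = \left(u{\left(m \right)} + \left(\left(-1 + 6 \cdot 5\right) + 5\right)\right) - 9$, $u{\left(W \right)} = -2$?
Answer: $35200$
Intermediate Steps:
$J = 25$ ($J = 2 + \left(\left(-2 + \left(\left(-1 + 6 \cdot 5\right) + 5\right)\right) - 9\right) = 2 + \left(\left(-2 + \left(\left(-1 + 30\right) + 5\right)\right) - 9\right) = 2 + \left(\left(-2 + \left(29 + 5\right)\right) - 9\right) = 2 + \left(\left(-2 + 34\right) - 9\right) = 2 + \left(32 - 9\right) = 2 + 23 = 25$)
$1408 J = 1408 \cdot 25 = 35200$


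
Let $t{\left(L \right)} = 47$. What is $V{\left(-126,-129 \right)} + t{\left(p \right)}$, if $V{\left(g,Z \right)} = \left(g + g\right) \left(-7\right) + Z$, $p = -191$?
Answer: $1682$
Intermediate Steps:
$V{\left(g,Z \right)} = Z - 14 g$ ($V{\left(g,Z \right)} = 2 g \left(-7\right) + Z = - 14 g + Z = Z - 14 g$)
$V{\left(-126,-129 \right)} + t{\left(p \right)} = \left(-129 - -1764\right) + 47 = \left(-129 + 1764\right) + 47 = 1635 + 47 = 1682$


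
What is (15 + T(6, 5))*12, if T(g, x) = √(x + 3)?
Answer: 180 + 24*√2 ≈ 213.94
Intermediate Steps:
T(g, x) = √(3 + x)
(15 + T(6, 5))*12 = (15 + √(3 + 5))*12 = (15 + √8)*12 = (15 + 2*√2)*12 = 180 + 24*√2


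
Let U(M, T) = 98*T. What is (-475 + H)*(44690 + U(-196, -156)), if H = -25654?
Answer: -768244858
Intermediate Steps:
(-475 + H)*(44690 + U(-196, -156)) = (-475 - 25654)*(44690 + 98*(-156)) = -26129*(44690 - 15288) = -26129*29402 = -768244858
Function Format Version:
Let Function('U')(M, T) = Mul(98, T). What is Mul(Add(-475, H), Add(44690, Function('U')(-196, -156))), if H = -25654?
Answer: -768244858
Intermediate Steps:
Mul(Add(-475, H), Add(44690, Function('U')(-196, -156))) = Mul(Add(-475, -25654), Add(44690, Mul(98, -156))) = Mul(-26129, Add(44690, -15288)) = Mul(-26129, 29402) = -768244858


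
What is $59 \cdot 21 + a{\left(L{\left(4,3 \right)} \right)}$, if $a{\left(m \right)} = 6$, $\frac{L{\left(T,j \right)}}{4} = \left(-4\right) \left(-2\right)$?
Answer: $1245$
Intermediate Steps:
$L{\left(T,j \right)} = 32$ ($L{\left(T,j \right)} = 4 \left(\left(-4\right) \left(-2\right)\right) = 4 \cdot 8 = 32$)
$59 \cdot 21 + a{\left(L{\left(4,3 \right)} \right)} = 59 \cdot 21 + 6 = 1239 + 6 = 1245$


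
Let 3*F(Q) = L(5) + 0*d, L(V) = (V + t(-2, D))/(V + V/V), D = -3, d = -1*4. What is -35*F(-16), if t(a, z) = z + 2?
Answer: -70/9 ≈ -7.7778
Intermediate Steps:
d = -4
t(a, z) = 2 + z
L(V) = (-1 + V)/(1 + V) (L(V) = (V + (2 - 3))/(V + V/V) = (V - 1)/(V + 1) = (-1 + V)/(1 + V))
F(Q) = 2/9 (F(Q) = ((-1 + 5)/(1 + 5) + 0*(-4))/3 = (4/6 + 0)/3 = ((⅙)*4 + 0)/3 = (⅔ + 0)/3 = (⅓)*(⅔) = 2/9)
-35*F(-16) = -35*2/9 = -70/9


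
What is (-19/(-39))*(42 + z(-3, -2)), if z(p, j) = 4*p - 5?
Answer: 475/39 ≈ 12.179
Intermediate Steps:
z(p, j) = -5 + 4*p
(-19/(-39))*(42 + z(-3, -2)) = (-19/(-39))*(42 + (-5 + 4*(-3))) = (-19*(-1/39))*(42 + (-5 - 12)) = 19*(42 - 17)/39 = (19/39)*25 = 475/39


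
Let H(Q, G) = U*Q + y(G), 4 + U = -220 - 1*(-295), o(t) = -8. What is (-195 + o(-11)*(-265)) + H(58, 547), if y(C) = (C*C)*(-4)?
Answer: -1190793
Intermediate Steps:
U = 71 (U = -4 + (-220 - 1*(-295)) = -4 + (-220 + 295) = -4 + 75 = 71)
y(C) = -4*C² (y(C) = C²*(-4) = -4*C²)
H(Q, G) = -4*G² + 71*Q (H(Q, G) = 71*Q - 4*G² = -4*G² + 71*Q)
(-195 + o(-11)*(-265)) + H(58, 547) = (-195 - 8*(-265)) + (-4*547² + 71*58) = (-195 + 2120) + (-4*299209 + 4118) = 1925 + (-1196836 + 4118) = 1925 - 1192718 = -1190793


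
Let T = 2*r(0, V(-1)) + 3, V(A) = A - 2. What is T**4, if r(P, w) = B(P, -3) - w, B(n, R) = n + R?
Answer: 81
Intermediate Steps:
B(n, R) = R + n
V(A) = -2 + A
r(P, w) = -3 + P - w (r(P, w) = (-3 + P) - w = -3 + P - w)
T = 3 (T = 2*(-3 + 0 - (-2 - 1)) + 3 = 2*(-3 + 0 - 1*(-3)) + 3 = 2*(-3 + 0 + 3) + 3 = 2*0 + 3 = 0 + 3 = 3)
T**4 = 3**4 = 81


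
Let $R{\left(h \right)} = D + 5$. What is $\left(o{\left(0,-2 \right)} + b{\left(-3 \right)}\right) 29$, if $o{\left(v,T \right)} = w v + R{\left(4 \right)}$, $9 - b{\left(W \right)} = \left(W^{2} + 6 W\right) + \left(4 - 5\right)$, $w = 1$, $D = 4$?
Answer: $812$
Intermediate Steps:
$R{\left(h \right)} = 9$ ($R{\left(h \right)} = 4 + 5 = 9$)
$b{\left(W \right)} = 10 - W^{2} - 6 W$ ($b{\left(W \right)} = 9 - \left(\left(W^{2} + 6 W\right) + \left(4 - 5\right)\right) = 9 - \left(\left(W^{2} + 6 W\right) - 1\right) = 9 - \left(-1 + W^{2} + 6 W\right) = 10 - W^{2} - 6 W$)
$o{\left(v,T \right)} = 9 + v$ ($o{\left(v,T \right)} = 1 v + 9 = v + 9 = 9 + v$)
$\left(o{\left(0,-2 \right)} + b{\left(-3 \right)}\right) 29 = \left(\left(9 + 0\right) - -19\right) 29 = \left(9 + \left(10 - 9 + 18\right)\right) 29 = \left(9 + 19\right) 29 = 28 \cdot 29 = 812$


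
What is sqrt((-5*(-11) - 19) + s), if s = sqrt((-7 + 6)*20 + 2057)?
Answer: sqrt(36 + sqrt(2037)) ≈ 9.0074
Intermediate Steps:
s = sqrt(2037) (s = sqrt(-1*20 + 2057) = sqrt(-20 + 2057) = sqrt(2037) ≈ 45.133)
sqrt((-5*(-11) - 19) + s) = sqrt((-5*(-11) - 19) + sqrt(2037)) = sqrt((55 - 19) + sqrt(2037)) = sqrt(36 + sqrt(2037))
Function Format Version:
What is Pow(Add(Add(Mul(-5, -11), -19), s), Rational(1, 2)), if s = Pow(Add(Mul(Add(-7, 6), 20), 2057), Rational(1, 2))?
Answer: Pow(Add(36, Pow(2037, Rational(1, 2))), Rational(1, 2)) ≈ 9.0074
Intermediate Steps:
s = Pow(2037, Rational(1, 2)) (s = Pow(Add(Mul(-1, 20), 2057), Rational(1, 2)) = Pow(Add(-20, 2057), Rational(1, 2)) = Pow(2037, Rational(1, 2)) ≈ 45.133)
Pow(Add(Add(Mul(-5, -11), -19), s), Rational(1, 2)) = Pow(Add(Add(Mul(-5, -11), -19), Pow(2037, Rational(1, 2))), Rational(1, 2)) = Pow(Add(Add(55, -19), Pow(2037, Rational(1, 2))), Rational(1, 2)) = Pow(Add(36, Pow(2037, Rational(1, 2))), Rational(1, 2))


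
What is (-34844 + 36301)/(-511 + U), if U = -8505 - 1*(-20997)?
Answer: 1457/11981 ≈ 0.12161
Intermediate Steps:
U = 12492 (U = -8505 + 20997 = 12492)
(-34844 + 36301)/(-511 + U) = (-34844 + 36301)/(-511 + 12492) = 1457/11981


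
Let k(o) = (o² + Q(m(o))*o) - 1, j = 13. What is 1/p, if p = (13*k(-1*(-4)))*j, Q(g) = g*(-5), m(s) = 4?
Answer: -1/10985 ≈ -9.1033e-5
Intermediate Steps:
Q(g) = -5*g
k(o) = -1 + o² - 20*o (k(o) = (o² + (-5*4)*o) - 1 = (o² - 20*o) - 1 = -1 + o² - 20*o)
p = -10985 (p = (13*(-1 + (-1*(-4))² - (-20)*(-4)))*13 = (13*(-1 + 4² - 20*4))*13 = (13*(-1 + 16 - 80))*13 = (13*(-65))*13 = -845*13 = -10985)
1/p = 1/(-10985) = -1/10985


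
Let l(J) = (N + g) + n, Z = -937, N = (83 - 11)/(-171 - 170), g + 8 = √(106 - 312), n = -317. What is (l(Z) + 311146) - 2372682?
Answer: -703094673/341 + I*√206 ≈ -2.0619e+6 + 14.353*I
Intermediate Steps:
g = -8 + I*√206 (g = -8 + √(106 - 312) = -8 + √(-206) = -8 + I*√206 ≈ -8.0 + 14.353*I)
N = -72/341 (N = 72/(-341) = 72*(-1/341) = -72/341 ≈ -0.21114)
l(J) = -110897/341 + I*√206 (l(J) = (-72/341 + (-8 + I*√206)) - 317 = (-2800/341 + I*√206) - 317 = -110897/341 + I*√206)
(l(Z) + 311146) - 2372682 = ((-110897/341 + I*√206) + 311146) - 2372682 = (105989889/341 + I*√206) - 2372682 = -703094673/341 + I*√206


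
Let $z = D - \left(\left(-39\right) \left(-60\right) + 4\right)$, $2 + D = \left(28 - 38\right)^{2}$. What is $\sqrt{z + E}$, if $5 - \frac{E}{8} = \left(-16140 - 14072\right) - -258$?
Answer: $\sqrt{237426} \approx 487.26$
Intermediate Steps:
$D = 98$ ($D = -2 + \left(28 - 38\right)^{2} = -2 + \left(-10\right)^{2} = -2 + 100 = 98$)
$E = 239672$ ($E = 40 - 8 \left(\left(-16140 - 14072\right) - -258\right) = 40 - 8 \left(-30212 + 258\right) = 40 - -239632 = 40 + 239632 = 239672$)
$z = -2246$ ($z = 98 - \left(\left(-39\right) \left(-60\right) + 4\right) = 98 - \left(2340 + 4\right) = 98 - 2344 = -2246$)
$\sqrt{z + E} = \sqrt{-2246 + 239672} = \sqrt{237426}$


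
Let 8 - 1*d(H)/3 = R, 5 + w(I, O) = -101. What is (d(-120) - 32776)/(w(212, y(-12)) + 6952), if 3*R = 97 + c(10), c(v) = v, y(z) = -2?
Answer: -10953/2282 ≈ -4.7997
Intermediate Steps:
w(I, O) = -106 (w(I, O) = -5 - 101 = -106)
R = 107/3 (R = (97 + 10)/3 = (1/3)*107 = 107/3 ≈ 35.667)
d(H) = -83 (d(H) = 24 - 3*107/3 = 24 - 107 = -83)
(d(-120) - 32776)/(w(212, y(-12)) + 6952) = (-83 - 32776)/(-106 + 6952) = -32859/6846 = -32859*1/6846 = -10953/2282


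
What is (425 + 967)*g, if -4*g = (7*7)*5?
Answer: -85260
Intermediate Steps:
g = -245/4 (g = -7*7*5/4 = -49*5/4 = -1/4*245 = -245/4 ≈ -61.250)
(425 + 967)*g = (425 + 967)*(-245/4) = 1392*(-245/4) = -85260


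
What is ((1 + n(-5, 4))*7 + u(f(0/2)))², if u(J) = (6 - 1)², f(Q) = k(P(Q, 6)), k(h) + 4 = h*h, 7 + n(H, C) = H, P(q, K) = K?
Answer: 2704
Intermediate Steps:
n(H, C) = -7 + H
k(h) = -4 + h² (k(h) = -4 + h*h = -4 + h²)
f(Q) = 32 (f(Q) = -4 + 6² = -4 + 36 = 32)
u(J) = 25 (u(J) = 5² = 25)
((1 + n(-5, 4))*7 + u(f(0/2)))² = ((1 + (-7 - 5))*7 + 25)² = ((1 - 12)*7 + 25)² = (-11*7 + 25)² = (-77 + 25)² = (-52)² = 2704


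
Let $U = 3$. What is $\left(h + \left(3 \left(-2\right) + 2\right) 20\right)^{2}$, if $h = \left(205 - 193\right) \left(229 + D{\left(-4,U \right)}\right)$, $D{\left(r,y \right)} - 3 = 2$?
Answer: $7441984$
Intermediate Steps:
$D{\left(r,y \right)} = 5$ ($D{\left(r,y \right)} = 3 + 2 = 5$)
$h = 2808$ ($h = \left(205 - 193\right) \left(229 + 5\right) = 12 \cdot 234 = 2808$)
$\left(h + \left(3 \left(-2\right) + 2\right) 20\right)^{2} = \left(2808 + \left(3 \left(-2\right) + 2\right) 20\right)^{2} = \left(2808 + \left(-6 + 2\right) 20\right)^{2} = \left(2808 - 80\right)^{2} = 2728^{2} = 7441984$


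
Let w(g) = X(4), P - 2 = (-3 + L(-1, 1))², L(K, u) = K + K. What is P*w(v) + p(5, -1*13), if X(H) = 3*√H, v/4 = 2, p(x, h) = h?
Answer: 149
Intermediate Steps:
L(K, u) = 2*K
v = 8 (v = 4*2 = 8)
P = 27 (P = 2 + (-3 + 2*(-1))² = 2 + (-3 - 2)² = 2 + (-5)² = 2 + 25 = 27)
w(g) = 6 (w(g) = 3*√4 = 3*2 = 6)
P*w(v) + p(5, -1*13) = 27*6 - 1*13 = 162 - 13 = 149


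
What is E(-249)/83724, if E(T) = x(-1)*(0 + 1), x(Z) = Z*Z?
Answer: 1/83724 ≈ 1.1944e-5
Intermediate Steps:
x(Z) = Z²
E(T) = 1 (E(T) = (-1)²*(0 + 1) = 1*1 = 1)
E(-249)/83724 = 1/83724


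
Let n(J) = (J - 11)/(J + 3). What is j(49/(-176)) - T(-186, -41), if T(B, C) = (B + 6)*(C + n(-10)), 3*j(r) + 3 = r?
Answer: -3612097/528 ≈ -6841.1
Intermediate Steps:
n(J) = (-11 + J)/(3 + J)
j(r) = -1 + r/3
T(B, C) = (3 + C)*(6 + B) (T(B, C) = (B + 6)*(C + (-11 - 10)/(3 - 10)) = (6 + B)*(C - 21/(-7)) = (6 + B)*(C - 1/7*(-21)) = (6 + B)*(C + 3) = (6 + B)*(3 + C) = (3 + C)*(6 + B))
j(49/(-176)) - T(-186, -41) = (-1 + (49/(-176))/3) - (18 + 3*(-186) + 6*(-41) - 186*(-41)) = (-1 + (49*(-1/176))/3) - (18 - 558 - 246 + 7626) = (-1 + (1/3)*(-49/176)) - 1*6840 = (-1 - 49/528) - 6840 = -577/528 - 6840 = -3612097/528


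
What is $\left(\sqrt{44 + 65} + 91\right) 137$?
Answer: $12467 + 137 \sqrt{109} \approx 13897.0$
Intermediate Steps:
$\left(\sqrt{44 + 65} + 91\right) 137 = \left(\sqrt{109} + 91\right) 137 = \left(91 + \sqrt{109}\right) 137 = 12467 + 137 \sqrt{109}$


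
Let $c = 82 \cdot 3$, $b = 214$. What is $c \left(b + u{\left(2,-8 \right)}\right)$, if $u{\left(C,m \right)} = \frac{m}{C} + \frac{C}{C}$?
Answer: $51906$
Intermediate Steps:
$c = 246$
$u{\left(C,m \right)} = 1 + \frac{m}{C}$ ($u{\left(C,m \right)} = \frac{m}{C} + 1 = 1 + \frac{m}{C}$)
$c \left(b + u{\left(2,-8 \right)}\right) = 246 \left(214 + \frac{2 - 8}{2}\right) = 246 \left(214 + \frac{1}{2} \left(-6\right)\right) = 246 \left(214 - 3\right) = 246 \cdot 211 = 51906$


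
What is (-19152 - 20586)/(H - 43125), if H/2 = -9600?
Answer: 13246/20775 ≈ 0.63759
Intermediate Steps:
H = -19200 (H = 2*(-9600) = -19200)
(-19152 - 20586)/(H - 43125) = (-19152 - 20586)/(-19200 - 43125) = -39738/(-62325) = -39738*(-1/62325) = 13246/20775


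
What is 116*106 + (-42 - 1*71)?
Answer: 12183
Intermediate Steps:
116*106 + (-42 - 1*71) = 12296 + (-42 - 71) = 12296 - 113 = 12183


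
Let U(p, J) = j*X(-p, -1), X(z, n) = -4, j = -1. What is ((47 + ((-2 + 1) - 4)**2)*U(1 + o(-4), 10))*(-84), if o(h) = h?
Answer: -24192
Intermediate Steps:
U(p, J) = 4 (U(p, J) = -1*(-4) = 4)
((47 + ((-2 + 1) - 4)**2)*U(1 + o(-4), 10))*(-84) = ((47 + ((-2 + 1) - 4)**2)*4)*(-84) = ((47 + (-1 - 4)**2)*4)*(-84) = ((47 + (-5)**2)*4)*(-84) = ((47 + 25)*4)*(-84) = (72*4)*(-84) = 288*(-84) = -24192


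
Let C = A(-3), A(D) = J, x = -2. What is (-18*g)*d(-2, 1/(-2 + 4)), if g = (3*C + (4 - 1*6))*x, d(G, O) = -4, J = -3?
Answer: 1584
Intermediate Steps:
A(D) = -3
C = -3
g = 22 (g = (3*(-3) + (4 - 1*6))*(-2) = (-9 + (4 - 6))*(-2) = (-9 - 2)*(-2) = -11*(-2) = 22)
(-18*g)*d(-2, 1/(-2 + 4)) = -18*22*(-4) = -396*(-4) = 1584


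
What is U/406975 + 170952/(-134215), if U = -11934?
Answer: -837351906/642613525 ≈ -1.3030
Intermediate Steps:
U/406975 + 170952/(-134215) = -11934/406975 + 170952/(-134215) = -11934*1/406975 + 170952*(-1/134215) = -11934/406975 - 10056/7895 = -837351906/642613525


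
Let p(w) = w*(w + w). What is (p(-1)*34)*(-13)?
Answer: -884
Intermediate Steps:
p(w) = 2*w**2 (p(w) = w*(2*w) = 2*w**2)
(p(-1)*34)*(-13) = ((2*(-1)**2)*34)*(-13) = ((2*1)*34)*(-13) = (2*34)*(-13) = 68*(-13) = -884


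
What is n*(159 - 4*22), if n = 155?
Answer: 11005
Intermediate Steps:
n*(159 - 4*22) = 155*(159 - 4*22) = 155*(159 - 88) = 155*71 = 11005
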